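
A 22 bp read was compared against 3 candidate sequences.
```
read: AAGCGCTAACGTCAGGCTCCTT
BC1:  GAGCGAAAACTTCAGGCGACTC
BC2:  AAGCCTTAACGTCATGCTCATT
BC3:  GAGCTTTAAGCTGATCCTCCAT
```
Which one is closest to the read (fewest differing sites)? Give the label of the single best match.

BC1 differs at 7 sites; BC2 differs at 4 sites; BC3 differs at 9 sites. The closest is BC2.

BC2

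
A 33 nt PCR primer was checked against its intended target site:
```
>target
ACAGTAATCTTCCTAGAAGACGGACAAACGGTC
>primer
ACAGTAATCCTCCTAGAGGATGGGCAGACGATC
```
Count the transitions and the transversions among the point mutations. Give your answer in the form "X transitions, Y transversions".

6 transitions, 0 transversions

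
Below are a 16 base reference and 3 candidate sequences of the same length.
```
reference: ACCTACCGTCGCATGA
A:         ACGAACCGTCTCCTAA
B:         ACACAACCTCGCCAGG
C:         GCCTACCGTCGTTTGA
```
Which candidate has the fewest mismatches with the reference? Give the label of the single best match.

A differs at 5 sites; B differs at 7 sites; C differs at 3 sites. The closest is C.

C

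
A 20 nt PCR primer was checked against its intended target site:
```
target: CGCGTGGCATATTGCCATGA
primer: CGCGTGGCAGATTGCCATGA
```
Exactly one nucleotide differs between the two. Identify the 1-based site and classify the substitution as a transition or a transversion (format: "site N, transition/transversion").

site 10, transversion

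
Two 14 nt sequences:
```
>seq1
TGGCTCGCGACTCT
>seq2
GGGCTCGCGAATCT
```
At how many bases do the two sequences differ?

2

Comparing position by position, 2 bases differ: 1 (T/G), 11 (C/A).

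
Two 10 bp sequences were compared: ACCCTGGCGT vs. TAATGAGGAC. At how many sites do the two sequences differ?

9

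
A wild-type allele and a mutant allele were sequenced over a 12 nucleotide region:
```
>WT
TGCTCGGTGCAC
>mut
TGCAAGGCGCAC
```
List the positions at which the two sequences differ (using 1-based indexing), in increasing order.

4, 5, 8

Scanning 1-based: 4: T/A; 5: C/A; 8: T/C.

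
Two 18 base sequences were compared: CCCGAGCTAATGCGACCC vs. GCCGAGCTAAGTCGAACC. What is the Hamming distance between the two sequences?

Comparing position by position, 4 positions differ: 1 (C/G), 11 (T/G), 12 (G/T), 16 (C/A).

4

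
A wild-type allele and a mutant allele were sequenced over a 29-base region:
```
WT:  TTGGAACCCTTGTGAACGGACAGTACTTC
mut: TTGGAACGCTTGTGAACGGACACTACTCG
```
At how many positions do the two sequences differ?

4

The sequences differ at positions 8, 23, 28, 29 (1-based) — 4 in total.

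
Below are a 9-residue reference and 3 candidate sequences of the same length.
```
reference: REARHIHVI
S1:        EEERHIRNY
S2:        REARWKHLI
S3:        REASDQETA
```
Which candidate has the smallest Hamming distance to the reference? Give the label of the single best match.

S2

Hamming distances to reference — S1: 5; S2: 3; S3: 6.
Smallest is S2 with 3 mismatches.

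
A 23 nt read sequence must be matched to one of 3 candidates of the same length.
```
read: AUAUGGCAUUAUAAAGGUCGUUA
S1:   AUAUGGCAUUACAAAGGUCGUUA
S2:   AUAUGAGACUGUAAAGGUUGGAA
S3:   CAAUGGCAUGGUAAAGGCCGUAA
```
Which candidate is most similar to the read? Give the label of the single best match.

S1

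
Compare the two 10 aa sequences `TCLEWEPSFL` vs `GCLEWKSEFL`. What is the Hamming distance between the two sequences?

Comparing position by position, 4 positions differ: 1 (T/G), 6 (E/K), 7 (P/S), 8 (S/E).

4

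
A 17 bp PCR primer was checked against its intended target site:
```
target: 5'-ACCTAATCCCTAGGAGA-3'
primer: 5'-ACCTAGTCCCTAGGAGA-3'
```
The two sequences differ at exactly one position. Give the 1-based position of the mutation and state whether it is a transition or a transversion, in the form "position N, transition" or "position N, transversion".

Position 6 changes A→G. A is a purine and G is a purine, so this is a transition.

position 6, transition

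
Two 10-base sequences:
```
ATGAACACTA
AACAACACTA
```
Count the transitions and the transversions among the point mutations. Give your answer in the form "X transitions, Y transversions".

Mismatches (1-based):
site 2: T→A (pyrimidine→purine, transversion)
site 3: G→C (purine→pyrimidine, transversion)

0 transitions, 2 transversions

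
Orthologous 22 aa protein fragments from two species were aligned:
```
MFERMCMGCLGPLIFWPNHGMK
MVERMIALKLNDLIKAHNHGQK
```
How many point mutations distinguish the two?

11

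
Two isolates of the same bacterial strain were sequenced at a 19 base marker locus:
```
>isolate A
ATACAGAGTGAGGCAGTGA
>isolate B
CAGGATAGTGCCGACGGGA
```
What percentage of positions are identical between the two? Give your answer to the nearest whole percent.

47%

10 positions differ (1, 2, 3, 4, 6, 11, 12, 14, 15, 17), so 9 of 19 match: 9/19 = 47.37%.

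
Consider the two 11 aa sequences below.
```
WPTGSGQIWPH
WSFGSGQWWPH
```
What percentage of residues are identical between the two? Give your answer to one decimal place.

72.7%

3 positions differ (2, 3, 8), so 8 of 11 match: 8/11 = 72.73%.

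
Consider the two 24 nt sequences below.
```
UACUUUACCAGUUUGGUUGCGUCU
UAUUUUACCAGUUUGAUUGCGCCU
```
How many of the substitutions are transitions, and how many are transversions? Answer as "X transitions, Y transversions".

3 transitions, 0 transversions

Mismatches (1-based):
position 3: C→U (pyrimidine→pyrimidine, transition)
position 16: G→A (purine→purine, transition)
position 22: U→C (pyrimidine→pyrimidine, transition)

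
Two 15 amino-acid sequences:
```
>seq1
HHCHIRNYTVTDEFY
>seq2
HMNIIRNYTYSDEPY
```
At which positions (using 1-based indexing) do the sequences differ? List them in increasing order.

Scanning 1-based: 2: H/M; 3: C/N; 4: H/I; 10: V/Y; 11: T/S; 14: F/P.

2, 3, 4, 10, 11, 14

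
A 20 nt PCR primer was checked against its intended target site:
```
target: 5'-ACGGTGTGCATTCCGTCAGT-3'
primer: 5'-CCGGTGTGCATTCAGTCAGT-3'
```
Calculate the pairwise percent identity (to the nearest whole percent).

90%

Mismatches at positions 1, 14 (1-based): 2 of 20.
Identical positions: 18/20 = 90% → 90%.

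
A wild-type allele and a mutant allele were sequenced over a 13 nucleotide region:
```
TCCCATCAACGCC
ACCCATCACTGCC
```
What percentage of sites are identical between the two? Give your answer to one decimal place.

76.9%

3 positions differ (1, 9, 10), so 10 of 13 match: 10/13 = 76.92%.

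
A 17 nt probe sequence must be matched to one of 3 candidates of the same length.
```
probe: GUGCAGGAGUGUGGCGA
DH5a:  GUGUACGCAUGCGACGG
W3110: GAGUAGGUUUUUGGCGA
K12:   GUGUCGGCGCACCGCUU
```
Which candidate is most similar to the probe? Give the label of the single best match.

W3110

Hamming distances to probe — DH5a: 7; W3110: 5; K12: 9.
Smallest is W3110 with 5 mismatches.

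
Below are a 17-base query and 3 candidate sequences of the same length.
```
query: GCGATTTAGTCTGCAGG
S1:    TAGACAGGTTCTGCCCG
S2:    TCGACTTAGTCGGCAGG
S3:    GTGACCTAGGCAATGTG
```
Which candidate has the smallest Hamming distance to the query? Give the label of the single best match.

Hamming distances to query — S1: 9; S2: 3; S3: 9.
Smallest is S2 with 3 mismatches.

S2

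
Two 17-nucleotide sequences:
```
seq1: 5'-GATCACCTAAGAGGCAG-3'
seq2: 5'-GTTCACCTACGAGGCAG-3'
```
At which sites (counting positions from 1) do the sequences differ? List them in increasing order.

2, 10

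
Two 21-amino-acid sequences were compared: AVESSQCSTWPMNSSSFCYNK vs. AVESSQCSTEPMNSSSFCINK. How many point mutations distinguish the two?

2

Mismatches (1-based): residue 10: W→E; residue 19: Y→I.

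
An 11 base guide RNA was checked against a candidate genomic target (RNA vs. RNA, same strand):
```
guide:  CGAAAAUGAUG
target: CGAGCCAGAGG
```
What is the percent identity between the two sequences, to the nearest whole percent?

55%

5 positions differ (4, 5, 6, 7, 10), so 6 of 11 match: 6/11 = 54.55%.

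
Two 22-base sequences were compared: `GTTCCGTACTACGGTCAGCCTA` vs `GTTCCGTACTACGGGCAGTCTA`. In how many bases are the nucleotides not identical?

2

The sequences differ at bases 15, 19 (1-based) — 2 in total.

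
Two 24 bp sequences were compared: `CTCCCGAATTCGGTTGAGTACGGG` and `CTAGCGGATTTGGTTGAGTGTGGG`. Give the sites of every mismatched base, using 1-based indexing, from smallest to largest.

Differences at site 3 (C→A), site 4 (C→G), site 7 (A→G), site 11 (C→T), site 20 (A→G), site 21 (C→T).

3, 4, 7, 11, 20, 21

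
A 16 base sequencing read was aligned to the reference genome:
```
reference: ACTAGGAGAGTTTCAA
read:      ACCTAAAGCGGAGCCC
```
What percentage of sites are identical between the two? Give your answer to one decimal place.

37.5%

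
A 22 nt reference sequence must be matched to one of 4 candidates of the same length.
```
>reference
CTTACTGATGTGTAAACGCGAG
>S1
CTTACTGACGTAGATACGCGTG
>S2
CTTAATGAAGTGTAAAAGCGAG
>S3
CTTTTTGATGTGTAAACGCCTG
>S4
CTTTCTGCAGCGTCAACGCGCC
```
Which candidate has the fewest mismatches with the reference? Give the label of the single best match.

S1 differs at 5 bases; S2 differs at 3 bases; S3 differs at 4 bases; S4 differs at 7 bases. The closest is S2.

S2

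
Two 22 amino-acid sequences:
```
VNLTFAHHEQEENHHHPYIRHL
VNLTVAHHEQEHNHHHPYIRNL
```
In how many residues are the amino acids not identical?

3

The sequences differ at residues 5, 12, 21 (1-based) — 3 in total.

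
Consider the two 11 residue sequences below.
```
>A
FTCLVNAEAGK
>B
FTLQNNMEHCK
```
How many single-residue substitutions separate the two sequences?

The sequences differ at positions 3, 4, 5, 7, 9, 10 (1-based) — 6 in total.

6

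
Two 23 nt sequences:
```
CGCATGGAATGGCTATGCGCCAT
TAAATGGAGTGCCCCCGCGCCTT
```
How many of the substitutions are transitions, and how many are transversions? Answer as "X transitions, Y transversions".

Mismatches (1-based):
site 1: C→T (pyrimidine→pyrimidine, transition)
site 2: G→A (purine→purine, transition)
site 3: C→A (pyrimidine→purine, transversion)
site 9: A→G (purine→purine, transition)
site 12: G→C (purine→pyrimidine, transversion)
site 14: T→C (pyrimidine→pyrimidine, transition)
site 15: A→C (purine→pyrimidine, transversion)
site 16: T→C (pyrimidine→pyrimidine, transition)
site 22: A→T (purine→pyrimidine, transversion)

5 transitions, 4 transversions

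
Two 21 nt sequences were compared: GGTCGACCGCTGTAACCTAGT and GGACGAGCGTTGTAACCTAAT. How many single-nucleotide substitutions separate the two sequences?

4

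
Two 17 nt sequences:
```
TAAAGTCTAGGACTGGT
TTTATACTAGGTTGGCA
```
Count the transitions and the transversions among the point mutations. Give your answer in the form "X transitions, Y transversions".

1 transition, 8 transversions

Mismatches (1-based):
base 2: A→T (purine→pyrimidine, transversion)
base 3: A→T (purine→pyrimidine, transversion)
base 5: G→T (purine→pyrimidine, transversion)
base 6: T→A (pyrimidine→purine, transversion)
base 12: A→T (purine→pyrimidine, transversion)
base 13: C→T (pyrimidine→pyrimidine, transition)
base 14: T→G (pyrimidine→purine, transversion)
base 16: G→C (purine→pyrimidine, transversion)
base 17: T→A (pyrimidine→purine, transversion)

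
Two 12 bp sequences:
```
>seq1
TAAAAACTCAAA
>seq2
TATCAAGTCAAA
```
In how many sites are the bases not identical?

3

Comparing position by position, 3 sites differ: 3 (A/T), 4 (A/C), 7 (C/G).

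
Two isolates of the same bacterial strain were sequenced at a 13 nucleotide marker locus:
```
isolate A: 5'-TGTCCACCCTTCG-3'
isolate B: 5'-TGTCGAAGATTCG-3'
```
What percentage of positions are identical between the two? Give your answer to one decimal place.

Mismatches at positions 5, 7, 8, 9 (1-based): 4 of 13.
Identical positions: 9/13 = 69.23% → 69.2%.

69.2%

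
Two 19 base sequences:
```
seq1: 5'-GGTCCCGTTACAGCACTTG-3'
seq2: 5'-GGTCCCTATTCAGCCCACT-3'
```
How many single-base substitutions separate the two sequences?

7

The sequences differ at positions 7, 8, 10, 15, 17, 18, 19 (1-based) — 7 in total.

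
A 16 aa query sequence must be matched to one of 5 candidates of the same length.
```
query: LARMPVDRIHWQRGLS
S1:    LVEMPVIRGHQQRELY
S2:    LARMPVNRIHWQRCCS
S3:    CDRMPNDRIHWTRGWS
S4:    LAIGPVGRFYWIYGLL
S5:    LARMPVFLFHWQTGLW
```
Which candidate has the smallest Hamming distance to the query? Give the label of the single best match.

S1 differs at 7 positions; S2 differs at 3 positions; S3 differs at 5 positions; S4 differs at 8 positions; S5 differs at 5 positions. The closest is S2.

S2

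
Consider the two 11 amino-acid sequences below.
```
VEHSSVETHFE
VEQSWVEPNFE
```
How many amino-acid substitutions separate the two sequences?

4

The sequences differ at residues 3, 5, 8, 9 (1-based) — 4 in total.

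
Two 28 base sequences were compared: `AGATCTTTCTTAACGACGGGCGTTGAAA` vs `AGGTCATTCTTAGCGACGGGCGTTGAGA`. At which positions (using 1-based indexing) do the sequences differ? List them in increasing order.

Differences at position 3 (A→G), position 6 (T→A), position 13 (A→G), position 27 (A→G).

3, 6, 13, 27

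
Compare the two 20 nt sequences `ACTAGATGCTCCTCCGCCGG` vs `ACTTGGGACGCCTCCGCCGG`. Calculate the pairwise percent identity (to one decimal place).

75.0%

5 positions differ (4, 6, 7, 8, 10), so 15 of 20 match: 15/20 = 75%.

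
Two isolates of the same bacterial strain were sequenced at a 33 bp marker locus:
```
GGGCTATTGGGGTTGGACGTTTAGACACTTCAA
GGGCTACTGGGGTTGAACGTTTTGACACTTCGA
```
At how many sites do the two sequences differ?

4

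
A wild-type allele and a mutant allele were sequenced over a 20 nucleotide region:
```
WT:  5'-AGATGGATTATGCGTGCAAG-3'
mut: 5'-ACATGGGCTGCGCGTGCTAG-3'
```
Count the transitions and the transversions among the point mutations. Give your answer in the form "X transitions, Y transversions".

4 transitions, 2 transversions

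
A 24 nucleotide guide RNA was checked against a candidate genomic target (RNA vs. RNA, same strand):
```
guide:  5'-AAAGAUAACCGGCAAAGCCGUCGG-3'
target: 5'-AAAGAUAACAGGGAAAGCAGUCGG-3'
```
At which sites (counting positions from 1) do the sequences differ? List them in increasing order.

10, 13, 19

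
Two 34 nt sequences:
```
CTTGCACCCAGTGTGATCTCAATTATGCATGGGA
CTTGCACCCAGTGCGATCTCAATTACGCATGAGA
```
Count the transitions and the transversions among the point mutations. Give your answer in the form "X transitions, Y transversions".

Transitions (purine↔purine or pyrimidine↔pyrimidine): 14 T→C, 26 T→C, 32 G→A.
Transversions (purine↔pyrimidine): none.

3 transitions, 0 transversions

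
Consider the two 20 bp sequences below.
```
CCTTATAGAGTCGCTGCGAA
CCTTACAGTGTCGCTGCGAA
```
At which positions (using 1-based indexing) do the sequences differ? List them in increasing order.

6, 9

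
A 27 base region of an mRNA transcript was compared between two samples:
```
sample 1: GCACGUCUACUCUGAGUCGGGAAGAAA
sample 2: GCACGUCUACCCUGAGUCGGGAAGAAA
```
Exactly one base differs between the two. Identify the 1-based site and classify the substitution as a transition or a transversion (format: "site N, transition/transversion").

site 11, transition

Site 11 changes U→C. U is a pyrimidine and C is a pyrimidine, so this is a transition.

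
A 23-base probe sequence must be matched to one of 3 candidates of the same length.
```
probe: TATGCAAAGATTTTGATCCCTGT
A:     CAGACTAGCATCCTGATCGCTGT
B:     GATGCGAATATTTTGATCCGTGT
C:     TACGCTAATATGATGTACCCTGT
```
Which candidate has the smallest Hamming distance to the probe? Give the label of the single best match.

B

Hamming distances to probe — A: 9; B: 4; C: 7.
Smallest is B with 4 mismatches.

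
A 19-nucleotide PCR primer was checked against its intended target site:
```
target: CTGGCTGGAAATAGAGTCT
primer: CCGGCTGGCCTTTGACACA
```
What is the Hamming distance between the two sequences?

8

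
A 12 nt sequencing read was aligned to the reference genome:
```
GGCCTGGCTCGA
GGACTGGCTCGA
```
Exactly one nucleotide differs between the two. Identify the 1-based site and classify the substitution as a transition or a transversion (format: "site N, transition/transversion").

site 3, transversion

The sequences differ only at site 3: C→A (pyrimidine→purine), a transversion.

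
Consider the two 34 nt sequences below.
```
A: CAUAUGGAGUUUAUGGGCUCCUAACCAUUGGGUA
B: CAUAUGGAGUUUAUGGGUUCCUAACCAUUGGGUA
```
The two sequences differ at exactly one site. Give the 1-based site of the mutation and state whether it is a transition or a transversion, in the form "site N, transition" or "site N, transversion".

Site 18 changes C→U. C is a pyrimidine and U is a pyrimidine, so this is a transition.

site 18, transition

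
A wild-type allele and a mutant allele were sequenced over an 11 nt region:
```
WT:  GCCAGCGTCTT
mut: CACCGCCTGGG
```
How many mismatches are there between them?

7

The sequences differ at positions 1, 2, 4, 7, 9, 10, 11 (1-based) — 7 in total.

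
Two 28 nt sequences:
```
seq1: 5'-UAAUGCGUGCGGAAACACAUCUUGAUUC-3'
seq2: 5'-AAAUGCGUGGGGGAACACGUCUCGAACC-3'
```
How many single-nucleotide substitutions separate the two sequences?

7

Comparing position by position, 7 sites differ: 1 (U/A), 10 (C/G), 13 (A/G), 19 (A/G), 23 (U/C), 26 (U/A), 27 (U/C).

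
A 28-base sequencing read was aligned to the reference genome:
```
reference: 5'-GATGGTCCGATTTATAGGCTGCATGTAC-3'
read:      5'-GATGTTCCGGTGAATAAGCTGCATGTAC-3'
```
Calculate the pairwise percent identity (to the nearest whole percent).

82%

5 positions differ (5, 10, 12, 13, 17), so 23 of 28 match: 23/28 = 82.14%.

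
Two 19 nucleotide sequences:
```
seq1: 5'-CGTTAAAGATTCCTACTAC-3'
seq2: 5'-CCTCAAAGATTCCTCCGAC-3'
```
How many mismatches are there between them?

The sequences differ at bases 2, 4, 15, 17 (1-based) — 4 in total.

4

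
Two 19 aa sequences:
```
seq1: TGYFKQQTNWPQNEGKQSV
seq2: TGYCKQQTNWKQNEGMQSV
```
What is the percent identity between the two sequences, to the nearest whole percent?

3 positions differ (4, 11, 16), so 16 of 19 match: 16/19 = 84.21%.

84%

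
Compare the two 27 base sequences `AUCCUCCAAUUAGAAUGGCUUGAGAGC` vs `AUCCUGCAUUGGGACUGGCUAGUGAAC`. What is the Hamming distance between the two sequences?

8

Comparing position by position, 8 positions differ: 6 (C/G), 9 (A/U), 11 (U/G), 12 (A/G), 15 (A/C), 21 (U/A), 23 (A/U), 26 (G/A).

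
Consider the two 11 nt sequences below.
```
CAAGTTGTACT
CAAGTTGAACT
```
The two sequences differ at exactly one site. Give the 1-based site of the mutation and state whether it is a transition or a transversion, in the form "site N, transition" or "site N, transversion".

site 8, transversion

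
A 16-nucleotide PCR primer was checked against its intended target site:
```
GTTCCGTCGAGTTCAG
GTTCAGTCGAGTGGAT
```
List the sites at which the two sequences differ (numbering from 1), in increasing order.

Scanning 1-based: 5: C/A; 13: T/G; 14: C/G; 16: G/T.

5, 13, 14, 16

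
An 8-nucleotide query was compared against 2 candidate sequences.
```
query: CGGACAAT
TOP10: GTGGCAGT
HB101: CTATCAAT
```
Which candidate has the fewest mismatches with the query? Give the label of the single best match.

HB101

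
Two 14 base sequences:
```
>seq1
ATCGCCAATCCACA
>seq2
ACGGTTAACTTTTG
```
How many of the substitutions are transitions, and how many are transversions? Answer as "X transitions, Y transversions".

8 transitions, 2 transversions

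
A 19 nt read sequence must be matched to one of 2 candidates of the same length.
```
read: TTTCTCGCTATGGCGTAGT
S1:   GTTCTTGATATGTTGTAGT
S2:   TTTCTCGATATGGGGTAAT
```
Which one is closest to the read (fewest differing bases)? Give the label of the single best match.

S2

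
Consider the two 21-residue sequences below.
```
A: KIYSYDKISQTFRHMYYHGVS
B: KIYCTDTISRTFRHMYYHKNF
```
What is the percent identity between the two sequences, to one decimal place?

Mismatches at positions 4, 5, 7, 10, 19, 20, 21 (1-based): 7 of 21.
Identical positions: 14/21 = 66.67% → 66.7%.

66.7%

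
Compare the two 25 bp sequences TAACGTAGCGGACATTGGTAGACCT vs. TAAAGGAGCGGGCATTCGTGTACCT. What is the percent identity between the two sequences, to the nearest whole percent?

76%

Mismatches at positions 4, 6, 12, 17, 20, 21 (1-based): 6 of 25.
Identical positions: 19/25 = 76% → 76%.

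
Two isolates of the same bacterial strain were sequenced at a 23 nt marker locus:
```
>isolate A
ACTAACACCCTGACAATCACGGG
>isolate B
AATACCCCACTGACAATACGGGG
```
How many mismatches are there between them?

Mismatches (1-based): base 2: C→A; base 5: A→C; base 7: A→C; base 9: C→A; base 18: C→A; base 19: A→C; base 20: C→G.

7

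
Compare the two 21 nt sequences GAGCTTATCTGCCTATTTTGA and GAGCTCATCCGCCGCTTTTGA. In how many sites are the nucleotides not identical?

The sequences differ at sites 6, 10, 14, 15 (1-based) — 4 in total.

4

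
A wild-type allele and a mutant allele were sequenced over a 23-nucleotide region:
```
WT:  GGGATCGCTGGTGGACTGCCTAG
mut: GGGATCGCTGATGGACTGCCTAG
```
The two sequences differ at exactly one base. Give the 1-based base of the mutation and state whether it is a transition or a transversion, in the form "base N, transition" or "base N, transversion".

base 11, transition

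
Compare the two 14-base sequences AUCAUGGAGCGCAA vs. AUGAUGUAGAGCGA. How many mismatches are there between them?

4

Mismatches (1-based): base 3: C→G; base 7: G→U; base 10: C→A; base 13: A→G.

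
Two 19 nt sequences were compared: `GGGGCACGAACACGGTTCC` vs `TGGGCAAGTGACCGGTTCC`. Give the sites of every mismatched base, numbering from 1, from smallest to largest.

1, 7, 9, 10, 11, 12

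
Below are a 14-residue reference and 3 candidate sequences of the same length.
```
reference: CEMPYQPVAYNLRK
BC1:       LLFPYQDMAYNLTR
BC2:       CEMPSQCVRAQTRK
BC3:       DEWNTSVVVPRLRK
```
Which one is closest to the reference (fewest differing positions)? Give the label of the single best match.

BC2

Hamming distances to reference — BC1: 7; BC2: 6; BC3: 9.
Smallest is BC2 with 6 mismatches.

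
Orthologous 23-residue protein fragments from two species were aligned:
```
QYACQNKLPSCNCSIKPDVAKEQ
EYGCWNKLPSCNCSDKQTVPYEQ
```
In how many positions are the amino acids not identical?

8

Comparing position by position, 8 positions differ: 1 (Q/E), 3 (A/G), 5 (Q/W), 15 (I/D), 17 (P/Q), 18 (D/T), 20 (A/P), 21 (K/Y).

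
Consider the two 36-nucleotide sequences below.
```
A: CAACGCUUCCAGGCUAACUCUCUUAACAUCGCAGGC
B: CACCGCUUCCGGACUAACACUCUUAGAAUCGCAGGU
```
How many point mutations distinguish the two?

7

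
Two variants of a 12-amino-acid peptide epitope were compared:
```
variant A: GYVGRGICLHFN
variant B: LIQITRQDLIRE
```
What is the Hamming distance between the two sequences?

11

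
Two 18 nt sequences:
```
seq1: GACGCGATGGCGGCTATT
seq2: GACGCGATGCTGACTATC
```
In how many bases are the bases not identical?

Comparing position by position, 4 bases differ: 10 (G/C), 11 (C/T), 13 (G/A), 18 (T/C).

4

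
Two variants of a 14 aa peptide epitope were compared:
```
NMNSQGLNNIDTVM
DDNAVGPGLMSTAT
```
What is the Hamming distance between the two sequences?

Comparing position by position, 11 positions differ: 1 (N/D), 2 (M/D), 4 (S/A), 5 (Q/V), 7 (L/P), 8 (N/G), 9 (N/L), 10 (I/M), 11 (D/S), 13 (V/A), 14 (M/T).

11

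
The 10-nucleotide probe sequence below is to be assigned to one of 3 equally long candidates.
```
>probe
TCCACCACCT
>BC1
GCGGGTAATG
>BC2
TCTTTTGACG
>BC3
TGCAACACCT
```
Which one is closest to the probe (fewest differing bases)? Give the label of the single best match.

BC3

BC1 differs at 8 bases; BC2 differs at 7 bases; BC3 differs at 2 bases. The closest is BC3.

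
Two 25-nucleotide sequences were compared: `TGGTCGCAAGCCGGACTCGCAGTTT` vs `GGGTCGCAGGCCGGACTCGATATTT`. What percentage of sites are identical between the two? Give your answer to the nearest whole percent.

80%

Mismatches at positions 1, 9, 20, 21, 22 (1-based): 5 of 25.
Identical positions: 20/25 = 80% → 80%.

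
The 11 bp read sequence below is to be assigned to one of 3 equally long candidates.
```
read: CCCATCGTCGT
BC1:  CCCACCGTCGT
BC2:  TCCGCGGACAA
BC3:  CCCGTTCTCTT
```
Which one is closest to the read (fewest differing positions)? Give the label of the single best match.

BC1 differs at 1 position; BC2 differs at 7 positions; BC3 differs at 4 positions. The closest is BC1.

BC1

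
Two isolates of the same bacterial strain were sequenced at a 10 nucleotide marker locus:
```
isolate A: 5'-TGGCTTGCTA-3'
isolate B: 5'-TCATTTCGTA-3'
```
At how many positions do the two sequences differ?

5

Mismatches (1-based): position 2: G→C; position 3: G→A; position 4: C→T; position 7: G→C; position 8: C→G.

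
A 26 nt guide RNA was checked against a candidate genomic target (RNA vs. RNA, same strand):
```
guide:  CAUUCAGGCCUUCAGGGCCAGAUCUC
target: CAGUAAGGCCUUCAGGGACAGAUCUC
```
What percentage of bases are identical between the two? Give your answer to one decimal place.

3 positions differ (3, 5, 18), so 23 of 26 match: 23/26 = 88.46%.

88.5%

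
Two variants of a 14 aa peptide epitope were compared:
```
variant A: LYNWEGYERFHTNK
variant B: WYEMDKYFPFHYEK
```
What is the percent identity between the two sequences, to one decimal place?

9 positions differ (1, 3, 4, 5, 6, 8, 9, 12, 13), so 5 of 14 match: 5/14 = 35.71%.

35.7%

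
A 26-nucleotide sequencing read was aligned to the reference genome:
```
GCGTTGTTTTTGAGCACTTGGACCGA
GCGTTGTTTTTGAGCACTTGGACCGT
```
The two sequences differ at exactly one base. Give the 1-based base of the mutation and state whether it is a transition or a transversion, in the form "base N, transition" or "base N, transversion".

base 26, transversion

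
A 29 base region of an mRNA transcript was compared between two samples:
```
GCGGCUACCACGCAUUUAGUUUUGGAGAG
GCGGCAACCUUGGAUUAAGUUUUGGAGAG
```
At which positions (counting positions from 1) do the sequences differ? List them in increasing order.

Differences at position 6 (U→A), position 10 (A→U), position 11 (C→U), position 13 (C→G), position 17 (U→A).

6, 10, 11, 13, 17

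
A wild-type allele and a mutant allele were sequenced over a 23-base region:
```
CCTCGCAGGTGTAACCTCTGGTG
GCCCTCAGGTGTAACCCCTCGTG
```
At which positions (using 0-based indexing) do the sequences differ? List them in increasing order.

0, 2, 4, 16, 19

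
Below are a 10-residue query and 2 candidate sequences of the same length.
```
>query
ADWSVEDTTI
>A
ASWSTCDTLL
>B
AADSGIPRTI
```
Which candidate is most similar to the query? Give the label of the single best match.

A

Hamming distances to query — A: 5; B: 6.
Smallest is A with 5 mismatches.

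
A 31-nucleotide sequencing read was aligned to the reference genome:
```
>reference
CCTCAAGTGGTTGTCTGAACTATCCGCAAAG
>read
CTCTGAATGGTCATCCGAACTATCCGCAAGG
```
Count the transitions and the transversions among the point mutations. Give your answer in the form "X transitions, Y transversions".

Mismatches (1-based):
site 2: C→T (pyrimidine→pyrimidine, transition)
site 3: T→C (pyrimidine→pyrimidine, transition)
site 4: C→T (pyrimidine→pyrimidine, transition)
site 5: A→G (purine→purine, transition)
site 7: G→A (purine→purine, transition)
site 12: T→C (pyrimidine→pyrimidine, transition)
site 13: G→A (purine→purine, transition)
site 16: T→C (pyrimidine→pyrimidine, transition)
site 30: A→G (purine→purine, transition)

9 transitions, 0 transversions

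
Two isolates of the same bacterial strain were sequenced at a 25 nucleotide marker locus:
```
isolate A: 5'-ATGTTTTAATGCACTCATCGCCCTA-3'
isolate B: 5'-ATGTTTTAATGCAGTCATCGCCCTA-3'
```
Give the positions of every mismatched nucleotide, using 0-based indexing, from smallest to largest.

13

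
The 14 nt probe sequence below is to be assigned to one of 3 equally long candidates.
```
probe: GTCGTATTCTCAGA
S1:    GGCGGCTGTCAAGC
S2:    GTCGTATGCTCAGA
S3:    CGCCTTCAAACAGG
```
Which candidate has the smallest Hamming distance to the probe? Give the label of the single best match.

S2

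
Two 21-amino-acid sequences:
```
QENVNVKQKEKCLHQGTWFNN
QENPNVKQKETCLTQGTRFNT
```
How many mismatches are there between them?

Comparing position by position, 5 positions differ: 4 (V/P), 11 (K/T), 14 (H/T), 18 (W/R), 21 (N/T).

5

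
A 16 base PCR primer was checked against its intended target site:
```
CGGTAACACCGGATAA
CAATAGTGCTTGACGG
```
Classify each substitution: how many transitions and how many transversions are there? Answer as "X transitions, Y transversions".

Mismatches (1-based):
base 2: G→A (purine→purine, transition)
base 3: G→A (purine→purine, transition)
base 6: A→G (purine→purine, transition)
base 7: C→T (pyrimidine→pyrimidine, transition)
base 8: A→G (purine→purine, transition)
base 10: C→T (pyrimidine→pyrimidine, transition)
base 11: G→T (purine→pyrimidine, transversion)
base 14: T→C (pyrimidine→pyrimidine, transition)
base 15: A→G (purine→purine, transition)
base 16: A→G (purine→purine, transition)

9 transitions, 1 transversion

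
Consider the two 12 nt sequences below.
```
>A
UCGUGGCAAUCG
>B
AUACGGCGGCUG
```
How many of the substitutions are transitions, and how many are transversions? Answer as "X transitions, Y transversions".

7 transitions, 1 transversion

Transitions (purine↔purine or pyrimidine↔pyrimidine): 2 C→U, 3 G→A, 4 U→C, 8 A→G, 9 A→G, 10 U→C, 11 C→U.
Transversions (purine↔pyrimidine): 1 U→A.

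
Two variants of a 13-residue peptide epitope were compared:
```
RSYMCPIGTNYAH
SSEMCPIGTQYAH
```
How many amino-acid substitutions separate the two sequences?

The sequences differ at positions 1, 3, 10 (1-based) — 3 in total.

3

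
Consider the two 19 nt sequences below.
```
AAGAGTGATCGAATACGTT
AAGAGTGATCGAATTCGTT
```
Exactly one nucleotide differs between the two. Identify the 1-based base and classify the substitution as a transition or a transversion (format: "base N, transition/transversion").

Base 15 changes A→T. A is a purine and T is a pyrimidine, so this is a transversion.

base 15, transversion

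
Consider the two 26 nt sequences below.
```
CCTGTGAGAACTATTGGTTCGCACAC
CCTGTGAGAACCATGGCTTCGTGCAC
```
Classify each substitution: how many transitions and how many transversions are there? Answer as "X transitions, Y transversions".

3 transitions, 2 transversions

Transitions (purine↔purine or pyrimidine↔pyrimidine): 12 T→C, 22 C→T, 23 A→G.
Transversions (purine↔pyrimidine): 15 T→G, 17 G→C.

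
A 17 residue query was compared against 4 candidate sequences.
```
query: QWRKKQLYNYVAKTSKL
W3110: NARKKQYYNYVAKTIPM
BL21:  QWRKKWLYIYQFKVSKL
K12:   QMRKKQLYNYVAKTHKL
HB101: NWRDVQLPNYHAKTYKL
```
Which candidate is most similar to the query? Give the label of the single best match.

K12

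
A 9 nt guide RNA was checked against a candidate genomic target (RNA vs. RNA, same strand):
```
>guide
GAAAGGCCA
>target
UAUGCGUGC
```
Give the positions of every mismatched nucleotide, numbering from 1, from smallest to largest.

1, 3, 4, 5, 7, 8, 9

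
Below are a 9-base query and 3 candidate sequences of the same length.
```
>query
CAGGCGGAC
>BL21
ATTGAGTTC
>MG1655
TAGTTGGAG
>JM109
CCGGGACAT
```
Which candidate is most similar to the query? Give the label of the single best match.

Hamming distances to query — BL21: 6; MG1655: 4; JM109: 5.
Smallest is MG1655 with 4 mismatches.

MG1655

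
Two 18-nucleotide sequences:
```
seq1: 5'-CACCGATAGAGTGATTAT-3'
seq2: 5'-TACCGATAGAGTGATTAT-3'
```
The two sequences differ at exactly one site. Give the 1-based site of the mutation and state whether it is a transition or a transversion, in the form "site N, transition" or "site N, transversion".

The sequences differ only at site 1: C→T (pyrimidine→pyrimidine), a transition.

site 1, transition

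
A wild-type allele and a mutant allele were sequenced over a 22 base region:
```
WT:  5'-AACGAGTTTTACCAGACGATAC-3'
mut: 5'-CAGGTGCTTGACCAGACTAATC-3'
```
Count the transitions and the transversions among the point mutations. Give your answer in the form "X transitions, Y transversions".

1 transition, 7 transversions

Transitions (purine↔purine or pyrimidine↔pyrimidine): 7 T→C.
Transversions (purine↔pyrimidine): 1 A→C, 3 C→G, 5 A→T, 10 T→G, 18 G→T, 20 T→A, 21 A→T.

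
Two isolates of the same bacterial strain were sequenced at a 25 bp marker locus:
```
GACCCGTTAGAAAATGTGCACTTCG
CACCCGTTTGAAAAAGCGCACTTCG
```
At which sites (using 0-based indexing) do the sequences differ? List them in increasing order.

Scanning 0-based: 0: G/C; 8: A/T; 14: T/A; 16: T/C.

0, 8, 14, 16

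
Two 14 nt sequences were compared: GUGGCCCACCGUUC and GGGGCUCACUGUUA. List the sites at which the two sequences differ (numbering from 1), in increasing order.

2, 6, 10, 14

Scanning 1-based: 2: U/G; 6: C/U; 10: C/U; 14: C/A.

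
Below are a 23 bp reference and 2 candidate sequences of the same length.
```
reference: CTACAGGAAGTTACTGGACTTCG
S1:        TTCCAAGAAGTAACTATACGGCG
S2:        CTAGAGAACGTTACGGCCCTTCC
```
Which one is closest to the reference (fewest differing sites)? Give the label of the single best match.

S2

Hamming distances to reference — S1: 8; S2: 7.
Smallest is S2 with 7 mismatches.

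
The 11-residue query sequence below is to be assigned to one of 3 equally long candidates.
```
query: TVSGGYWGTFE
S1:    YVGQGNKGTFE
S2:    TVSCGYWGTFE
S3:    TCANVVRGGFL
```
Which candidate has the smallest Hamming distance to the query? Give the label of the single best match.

S2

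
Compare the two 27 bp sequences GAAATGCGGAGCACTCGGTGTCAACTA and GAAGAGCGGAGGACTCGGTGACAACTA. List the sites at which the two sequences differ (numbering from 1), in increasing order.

4, 5, 12, 21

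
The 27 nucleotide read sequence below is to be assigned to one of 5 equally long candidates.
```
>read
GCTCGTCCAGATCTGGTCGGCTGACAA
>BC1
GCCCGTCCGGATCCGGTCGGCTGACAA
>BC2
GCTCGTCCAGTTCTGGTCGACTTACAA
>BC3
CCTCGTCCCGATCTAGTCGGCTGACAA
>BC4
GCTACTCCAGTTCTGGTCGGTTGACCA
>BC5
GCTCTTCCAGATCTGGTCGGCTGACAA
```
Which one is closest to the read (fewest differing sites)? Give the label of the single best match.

BC1 differs at 3 sites; BC2 differs at 3 sites; BC3 differs at 3 sites; BC4 differs at 5 sites; BC5 differs at 1 site. The closest is BC5.

BC5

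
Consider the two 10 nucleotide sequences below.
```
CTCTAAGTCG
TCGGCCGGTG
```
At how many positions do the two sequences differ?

8

Comparing position by position, 8 positions differ: 1 (C/T), 2 (T/C), 3 (C/G), 4 (T/G), 5 (A/C), 6 (A/C), 8 (T/G), 9 (C/T).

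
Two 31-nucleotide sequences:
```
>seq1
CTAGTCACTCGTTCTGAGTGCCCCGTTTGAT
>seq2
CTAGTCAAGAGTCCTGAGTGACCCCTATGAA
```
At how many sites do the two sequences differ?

8

Comparing position by position, 8 sites differ: 8 (C/A), 9 (T/G), 10 (C/A), 13 (T/C), 21 (C/A), 25 (G/C), 27 (T/A), 31 (T/A).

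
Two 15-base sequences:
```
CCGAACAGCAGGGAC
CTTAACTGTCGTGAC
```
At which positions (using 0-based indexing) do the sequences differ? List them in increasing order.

1, 2, 6, 8, 9, 11

Scanning 0-based: 1: C/T; 2: G/T; 6: A/T; 8: C/T; 9: A/C; 11: G/T.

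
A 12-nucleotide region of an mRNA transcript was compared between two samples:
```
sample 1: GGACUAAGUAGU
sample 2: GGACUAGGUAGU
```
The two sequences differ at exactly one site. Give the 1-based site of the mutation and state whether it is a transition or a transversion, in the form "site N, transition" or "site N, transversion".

The sequences differ only at site 7: A→G (purine→purine), a transition.

site 7, transition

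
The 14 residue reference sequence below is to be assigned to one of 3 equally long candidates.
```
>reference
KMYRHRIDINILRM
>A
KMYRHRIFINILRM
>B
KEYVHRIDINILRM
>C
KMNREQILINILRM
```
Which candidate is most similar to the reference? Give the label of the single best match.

A differs at 1 position; B differs at 2 positions; C differs at 4 positions. The closest is A.

A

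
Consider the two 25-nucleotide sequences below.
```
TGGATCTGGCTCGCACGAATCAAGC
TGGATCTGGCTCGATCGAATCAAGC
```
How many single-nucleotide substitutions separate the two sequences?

Mismatches (1-based): site 14: C→A; site 15: A→T.

2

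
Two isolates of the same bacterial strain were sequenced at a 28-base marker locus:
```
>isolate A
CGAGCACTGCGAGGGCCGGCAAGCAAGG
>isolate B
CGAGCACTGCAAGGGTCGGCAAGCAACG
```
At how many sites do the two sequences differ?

Comparing position by position, 3 sites differ: 11 (G/A), 16 (C/T), 27 (G/C).

3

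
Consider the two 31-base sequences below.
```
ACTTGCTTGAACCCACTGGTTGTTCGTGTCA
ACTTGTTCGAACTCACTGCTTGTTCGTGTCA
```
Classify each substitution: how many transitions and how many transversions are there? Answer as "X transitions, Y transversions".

3 transitions, 1 transversion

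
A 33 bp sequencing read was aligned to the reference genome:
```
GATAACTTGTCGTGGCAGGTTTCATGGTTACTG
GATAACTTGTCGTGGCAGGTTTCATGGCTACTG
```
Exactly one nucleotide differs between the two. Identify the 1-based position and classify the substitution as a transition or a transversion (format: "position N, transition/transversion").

position 28, transition

Position 28 changes T→C. T is a pyrimidine and C is a pyrimidine, so this is a transition.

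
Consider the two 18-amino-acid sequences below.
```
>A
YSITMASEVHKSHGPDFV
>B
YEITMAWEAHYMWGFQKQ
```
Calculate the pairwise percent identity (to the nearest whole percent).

Mismatches at positions 2, 7, 9, 11, 12, 13, 15, 16, 17, 18 (1-based): 10 of 18.
Identical positions: 8/18 = 44.44% → 44%.

44%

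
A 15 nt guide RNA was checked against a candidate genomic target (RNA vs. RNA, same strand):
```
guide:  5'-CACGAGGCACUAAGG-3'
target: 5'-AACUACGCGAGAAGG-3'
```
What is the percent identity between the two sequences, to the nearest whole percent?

Mismatches at positions 1, 4, 6, 9, 10, 11 (1-based): 6 of 15.
Identical positions: 9/15 = 60% → 60%.

60%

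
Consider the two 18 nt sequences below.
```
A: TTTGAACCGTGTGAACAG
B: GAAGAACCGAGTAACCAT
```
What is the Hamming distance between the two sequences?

7

Mismatches (1-based): site 1: T→G; site 2: T→A; site 3: T→A; site 10: T→A; site 13: G→A; site 15: A→C; site 18: G→T.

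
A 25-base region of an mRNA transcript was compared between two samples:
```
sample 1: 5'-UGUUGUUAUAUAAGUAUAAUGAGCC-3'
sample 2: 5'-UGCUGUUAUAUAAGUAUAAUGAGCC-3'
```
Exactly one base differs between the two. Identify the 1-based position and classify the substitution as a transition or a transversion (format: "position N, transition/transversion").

position 3, transition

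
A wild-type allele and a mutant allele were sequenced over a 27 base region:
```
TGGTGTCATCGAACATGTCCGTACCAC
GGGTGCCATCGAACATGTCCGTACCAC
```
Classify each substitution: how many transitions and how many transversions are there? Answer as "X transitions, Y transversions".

1 transition, 1 transversion

Mismatches (1-based):
position 1: T→G (pyrimidine→purine, transversion)
position 6: T→C (pyrimidine→pyrimidine, transition)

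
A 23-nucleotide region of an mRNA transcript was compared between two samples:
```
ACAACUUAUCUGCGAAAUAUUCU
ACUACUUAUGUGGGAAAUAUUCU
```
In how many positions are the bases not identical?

3

The sequences differ at positions 3, 10, 13 (1-based) — 3 in total.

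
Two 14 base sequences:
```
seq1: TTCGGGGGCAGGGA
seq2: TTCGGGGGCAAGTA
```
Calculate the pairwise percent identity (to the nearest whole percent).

86%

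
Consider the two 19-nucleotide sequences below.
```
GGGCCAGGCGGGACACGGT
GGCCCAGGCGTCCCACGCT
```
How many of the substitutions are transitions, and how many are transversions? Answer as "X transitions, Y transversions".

0 transitions, 5 transversions

Transitions (purine↔purine or pyrimidine↔pyrimidine): none.
Transversions (purine↔pyrimidine): 3 G→C, 11 G→T, 12 G→C, 13 A→C, 18 G→C.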